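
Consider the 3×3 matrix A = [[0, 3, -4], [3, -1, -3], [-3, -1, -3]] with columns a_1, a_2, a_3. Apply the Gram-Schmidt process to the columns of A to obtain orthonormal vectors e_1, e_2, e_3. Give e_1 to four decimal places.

e_1 = (0.0000, 0.7071, -0.7071)

a_1 = (0, 3, -3); ‖a_1‖ = 4.2426, so e_1 = (0.0000, 0.7071, -0.7071).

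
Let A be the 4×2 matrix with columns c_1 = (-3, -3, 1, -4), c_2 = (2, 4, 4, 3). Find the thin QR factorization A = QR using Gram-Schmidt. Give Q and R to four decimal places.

Q = [[-0.5071, -0.0451], [-0.5071, 0.3495], [0.1690, 0.9358], [-0.6761, 0.0056]], R = [[5.9161, -4.3948], [0.0000, 5.0681]]

c_1 = (-3, -3, 1, -4); ‖c_1‖ = 5.9161, so q_1 = (-0.5071, -0.5071, 0.1690, -0.6761).
q_1·c_2 = (-0.5071)·2 + (-0.5071)·4 + 0.1690·4 + (-0.6761)·3 = -4.3948.
u_2 = c_2 + 4.3948·q_1 = (-0.2286, 1.7714, 4.7429, 0.0286).
‖u_2‖ = 5.0681, so q_2 = (-0.0451, 0.3495, 0.9358, 0.0056).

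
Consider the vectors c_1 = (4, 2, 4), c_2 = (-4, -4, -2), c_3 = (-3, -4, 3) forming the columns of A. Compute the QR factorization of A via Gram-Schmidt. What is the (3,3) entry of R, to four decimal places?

r_{33} = 1.6977

e_1 = c_1/‖c_1‖ = (4, 2, 4)/6.0000 = (0.6667, 0.3333, 0.6667).
r_{12} = e_1·c_2 = -5.3333.
u_2 = c_2 + 5.3333·e_1 = (-0.4444, -2.2222, 1.5556).
‖u_2‖ = 2.7487, so e_2 = (-0.1617, -0.8085, 0.5659).
r_{13} = e_1·c_3 = -1.3333; r_{23} = e_2·c_3 = 5.4166.
u_3 = c_3 + 1.3333·e_1 − 5.4166·e_2 = (-1.2353, 0.8235, 0.8235).
r_{33} = ‖u_3‖ = 1.6977.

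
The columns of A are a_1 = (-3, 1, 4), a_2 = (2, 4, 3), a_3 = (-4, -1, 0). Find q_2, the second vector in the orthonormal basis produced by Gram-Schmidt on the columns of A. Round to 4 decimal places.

q_2 = (0.6288, 0.7209, 0.2914)

a_1 = (-3, 1, 4); ‖a_1‖ = 5.0990, so q_1 = (-0.5883, 0.1961, 0.7845).
q_1·a_2 = (-0.5883)·2 + 0.1961·4 + 0.7845·3 = 1.9612.
u_2 = a_2 − 1.9612·q_1 = (3.1538, 3.6154, 1.4615).
‖u_2‖ = 5.0154, so q_2 = (0.6288, 0.7209, 0.2914).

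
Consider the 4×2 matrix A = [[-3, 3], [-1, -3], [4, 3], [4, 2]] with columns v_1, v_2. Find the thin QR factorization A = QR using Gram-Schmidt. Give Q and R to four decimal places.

v_1 = (-3, -1, 4, 4); ‖v_1‖ = 6.4807, so q_1 = (-0.4629, -0.1543, 0.6172, 0.6172).
q_1·v_2 = (-0.4629)·3 + (-0.1543)·(-3) + 0.6172·3 + 0.6172·2 = 2.1602.
u_2 = v_2 − 2.1602·q_1 = (4.0000, -2.6667, 1.6667, 0.6667).
‖u_2‖ = 5.1316, so q_2 = (0.7795, -0.5197, 0.3248, 0.1299).

Q = [[-0.4629, 0.7795], [-0.1543, -0.5197], [0.6172, 0.3248], [0.6172, 0.1299]], R = [[6.4807, 2.1602], [0.0000, 5.1316]]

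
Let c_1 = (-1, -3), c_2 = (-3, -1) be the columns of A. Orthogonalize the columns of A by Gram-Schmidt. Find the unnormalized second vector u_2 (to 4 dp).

u_2 = (-2.4000, 0.8000)

q_1 = c_1/‖c_1‖ = (-1, -3)/3.1623 = (-0.3162, -0.9487).
r_{12} = q_1·c_2 = 1.8974.
u_2 = c_2 − 1.8974·q_1 = (-2.4000, 0.8000).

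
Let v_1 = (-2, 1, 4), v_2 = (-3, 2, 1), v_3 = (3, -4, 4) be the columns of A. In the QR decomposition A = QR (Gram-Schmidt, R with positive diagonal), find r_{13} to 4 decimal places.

q_1 = v_1/‖v_1‖ = (-2, 1, 4)/4.5826 = (-0.4364, 0.2182, 0.8729).
r_{13} = q_1·v_3 = 1.3093.

r_{13} = 1.3093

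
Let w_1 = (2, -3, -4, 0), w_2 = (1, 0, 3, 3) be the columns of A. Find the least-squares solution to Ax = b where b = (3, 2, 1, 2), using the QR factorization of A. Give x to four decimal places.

q_1 = w_1/‖w_1‖ = (2, -3, -4, 0)/5.3852 = (0.3714, -0.5571, -0.7428, 0.0000).
r_{12} = q_1·w_2 = -1.8570.
u_2 = w_2 + 1.8570·q_1 = (1.6897, -1.0345, 1.6207, 3.0000).
‖u_2‖ = 3.9436, so q_2 = (0.4285, -0.2623, 0.4110, 0.7607).
Qᵀb = (-0.7428, 2.6932).
Back-substitute: x_2 = 2.6932/3.9436 = 0.6829.
x_1 = (-0.7428 + 1.8570·0.6829)/5.3852 = 0.0976.

x = (0.0976, 0.6829)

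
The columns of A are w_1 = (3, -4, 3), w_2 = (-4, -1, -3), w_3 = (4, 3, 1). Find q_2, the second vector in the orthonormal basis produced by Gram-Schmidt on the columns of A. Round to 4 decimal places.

q_2 = (-0.5976, -0.7171, -0.3586)

w_1 = (3, -4, 3); ‖w_1‖ = 5.8310, so q_1 = (0.5145, -0.6860, 0.5145).
q_1·w_2 = 0.5145·(-4) + (-0.6860)·(-1) + 0.5145·(-3) = -2.9155.
u_2 = w_2 + 2.9155·q_1 = (-2.5000, -3.0000, -1.5000).
‖u_2‖ = 4.1833, so q_2 = (-0.5976, -0.7171, -0.3586).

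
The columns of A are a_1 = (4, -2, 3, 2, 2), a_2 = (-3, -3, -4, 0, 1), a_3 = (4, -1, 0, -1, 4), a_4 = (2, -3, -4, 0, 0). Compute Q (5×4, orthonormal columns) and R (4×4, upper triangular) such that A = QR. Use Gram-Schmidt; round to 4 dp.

q_1 = a_1/‖a_1‖ = (4, -2, 3, 2, 2)/6.0828 = (0.6576, -0.3288, 0.4932, 0.3288, 0.3288).
r_{12} = q_1·a_2 = -2.6304.
u_2 = a_2 + 2.6304·q_1 = (-1.2703, -3.8649, -2.7027, 0.8649, 1.8649).
‖u_2‖ = 5.2992, so q_2 = (-0.2397, -0.7293, -0.5100, 0.1632, 0.3519).
r_{13} = q_1·a_3 = 3.9456; r_{23} = q_2·a_3 = 1.0149.
u_3 = a_3 − 3.9456·q_1 − 1.0149·q_2 = (1.6487, 1.0375, -1.4283, -2.4629, 2.3455).
‖u_3‖ = 4.1716, so q_3 = (0.3952, 0.2487, -0.3424, -0.5904, 0.5623).
r_{14} = q_1·a_4 = 0.3288; r_{24} = q_2·a_4 = 3.7487; r_{34} = q_3·a_4 = 1.4138.
u_4 = a_4 − 0.3288·q_1 − 3.7487·q_2 − 1.4138·q_3 = (2.1236, -0.5095, -1.7662, 0.1148, -2.2223).
‖u_4‖ = 3.5833, so q_4 = (0.5926, -0.1422, -0.4929, 0.0320, -0.6202).

Q = [[0.6576, -0.2397, 0.3952, 0.5926], [-0.3288, -0.7293, 0.2487, -0.1422], [0.4932, -0.5100, -0.3424, -0.4929], [0.3288, 0.1632, -0.5904, 0.0320], [0.3288, 0.3519, 0.5623, -0.6202]], R = [[6.0828, -2.6304, 3.9456, 0.3288], [0.0000, 5.2992, 1.0149, 3.7487], [0.0000, 0.0000, 4.1716, 1.4138], [0.0000, 0.0000, 0.0000, 3.5833]]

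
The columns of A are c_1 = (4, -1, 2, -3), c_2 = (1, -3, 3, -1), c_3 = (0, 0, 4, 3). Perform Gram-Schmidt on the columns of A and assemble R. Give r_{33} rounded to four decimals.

r_{33} = 4.1280

q_1 = c_1/‖c_1‖ = (4, -1, 2, -3)/5.4772 = (0.7303, -0.1826, 0.3651, -0.5477).
r_{12} = q_1·c_2 = 2.9212.
u_2 = c_2 − 2.9212·q_1 = (-1.1333, -2.4667, 1.9333, 0.6000).
‖u_2‖ = 3.3862, so q_2 = (-0.3347, -0.7284, 0.5709, 0.1772).
r_{13} = q_1·c_3 = -0.1826; r_{23} = q_2·c_3 = 2.8153.
u_3 = c_3 + 0.1826·q_1 − 2.8153·q_2 = (1.0756, 2.0174, 2.4593, 2.4012).
r_{33} = ‖u_3‖ = 4.1280.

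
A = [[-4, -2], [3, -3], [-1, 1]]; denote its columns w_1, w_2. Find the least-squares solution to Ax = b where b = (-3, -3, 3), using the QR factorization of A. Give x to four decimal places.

w_1 = (-4, 3, -1); ‖w_1‖ = 5.0990, so q_1 = (-0.7845, 0.5883, -0.1961).
q_1·w_2 = (-0.7845)·(-2) + 0.5883·(-3) + (-0.1961)·1 = -0.3922.
u_2 = w_2 + 0.3922·q_1 = (-2.3077, -2.7692, 0.9231).
‖u_2‖ = 3.7210, so q_2 = (-0.6202, -0.7442, 0.2481).
Qᵀb = (0.0000, 4.8374).
Back-substitute: x_2 = 4.8374/3.7210 = 1.3000.
x_1 = (0.0000 + 0.3922·1.3000)/5.0990 = 0.1000.

x = (0.1000, 1.3000)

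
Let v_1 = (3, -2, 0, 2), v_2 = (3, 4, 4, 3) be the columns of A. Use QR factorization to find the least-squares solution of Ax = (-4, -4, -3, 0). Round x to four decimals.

v_1 = (3, -2, 0, 2); ‖v_1‖ = 4.1231, so q_1 = (0.7276, -0.4851, 0.0000, 0.4851).
q_1·v_2 = 0.7276·3 + (-0.4851)·4 + 0.0000·4 + 0.4851·3 = 1.6977.
u_2 = v_2 − 1.6977·q_1 = (1.7647, 4.8235, 4.0000, 2.1765).
‖u_2‖ = 6.8642, so q_2 = (0.2571, 0.7027, 0.5827, 0.3171).
Qᵀb = (-0.9701, -5.5874).
Back-substitute: x_2 = -5.5874/6.8642 = -0.8140.
x_1 = (-0.9701 − 1.6977·(-0.8140))/4.1231 = 0.0999.

x = (0.0999, -0.8140)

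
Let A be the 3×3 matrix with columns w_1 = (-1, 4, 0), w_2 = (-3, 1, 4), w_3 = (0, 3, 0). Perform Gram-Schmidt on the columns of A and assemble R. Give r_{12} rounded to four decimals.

r_{12} = 1.6977

w_1 = (-1, 4, 0); ‖w_1‖ = 4.1231, so q_1 = (-0.2425, 0.9701, 0.0000).
r_{12} = q_1·w_2 = 1.6977.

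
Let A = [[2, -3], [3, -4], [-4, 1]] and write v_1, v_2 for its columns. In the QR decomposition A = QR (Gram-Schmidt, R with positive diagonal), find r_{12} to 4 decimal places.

v_1 = (2, 3, -4); ‖v_1‖ = 5.3852, so q_1 = (0.3714, 0.5571, -0.7428).
r_{12} = q_1·v_2 = -4.0853.

r_{12} = -4.0853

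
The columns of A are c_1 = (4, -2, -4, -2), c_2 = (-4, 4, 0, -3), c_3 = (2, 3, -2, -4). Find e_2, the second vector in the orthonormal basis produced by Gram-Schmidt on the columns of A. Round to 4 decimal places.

e_2 = (-0.3836, 0.5405, -0.3138, -0.6799)

c_1 = (4, -2, -4, -2); ‖c_1‖ = 6.3246, so e_1 = (0.6325, -0.3162, -0.6325, -0.3162).
e_1·c_2 = 0.6325·(-4) + (-0.3162)·4 + (-0.6325)·0 + (-0.3162)·(-3) = -2.8460.
u_2 = c_2 + 2.8460·e_1 = (-2.2000, 3.1000, -1.8000, -3.9000).
‖u_2‖ = 5.7359, so e_2 = (-0.3836, 0.5405, -0.3138, -0.6799).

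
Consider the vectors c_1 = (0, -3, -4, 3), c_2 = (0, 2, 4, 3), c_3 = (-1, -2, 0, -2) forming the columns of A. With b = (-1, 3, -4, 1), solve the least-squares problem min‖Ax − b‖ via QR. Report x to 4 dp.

e_1 = c_1/‖c_1‖ = (0, -3, -4, 3)/5.8310 = (0.0000, -0.5145, -0.6860, 0.5145).
r_{12} = e_1·c_2 = -2.2295.
u_2 = c_2 + 2.2295·e_1 = (0.0000, 0.8529, 2.4706, 4.1471).
‖u_2‖ = 4.9020, so e_2 = (0.0000, 0.1740, 0.5040, 0.8460).
r_{13} = e_1·c_3 = 0.0000; r_{23} = e_2·c_3 = -2.0400.
u_3 = c_3 + 0.0000·e_1 + 2.0400·e_2 = (-1.0000, -1.6450, 1.0282, -0.2742).
‖u_3‖ = 2.1996, so e_3 = (-0.4546, -0.7479, 0.4674, -0.1246).
Qᵀb = (1.7150, -0.6480, -3.7833).
Back-substitute: x_3 = -3.7833/2.1996 = -1.7200.
x_2 = (-0.6480 + 2.0400·(-1.7200))/4.9020 = -0.8480.
x_1 = (1.7150 + 2.2295·(-0.8480) + 0.0000·(-1.7200))/5.8310 = -0.0301.

x = (-0.0301, -0.8480, -1.7200)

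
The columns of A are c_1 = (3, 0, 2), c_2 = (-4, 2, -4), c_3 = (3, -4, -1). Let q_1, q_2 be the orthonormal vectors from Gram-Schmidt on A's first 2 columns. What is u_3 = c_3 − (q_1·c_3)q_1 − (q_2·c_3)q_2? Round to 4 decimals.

u_3 = (2.0000, -2.0000, -3.0000)

c_1 = (3, 0, 2); ‖c_1‖ = 3.6056, so q_1 = (0.8321, 0.0000, 0.5547).
q_1·c_2 = 0.8321·(-4) + 0.0000·2 + 0.5547·(-4) = -5.5470.
u_2 = c_2 + 5.5470·q_1 = (0.6154, 2.0000, -0.9231).
‖u_2‖ = 2.2871, so q_2 = (0.2691, 0.8745, -0.4036).
q_1·c_3 = 0.8321·3 + 0.0000·(-4) + 0.5547·(-1) = 1.9415; q_2·c_3 = 0.2691·3 + 0.8745·(-4) + (-0.4036)·(-1) = -2.2871.
u_3 = c_3 − 1.9415·q_1 + 2.2871·q_2 = (2.0000, -2.0000, -3.0000).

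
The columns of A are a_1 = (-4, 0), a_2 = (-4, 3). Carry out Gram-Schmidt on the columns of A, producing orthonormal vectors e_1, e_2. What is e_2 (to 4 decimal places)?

a_1 = (-4, 0); ‖a_1‖ = 4.0000, so e_1 = (-1.0000, 0.0000).
e_1·a_2 = (-1.0000)·(-4) + 0.0000·3 = 4.0000.
u_2 = a_2 − 4.0000·e_1 = (0.0000, 3.0000).
‖u_2‖ = 3.0000, so e_2 = (0.0000, 1.0000).

e_2 = (0.0000, 1.0000)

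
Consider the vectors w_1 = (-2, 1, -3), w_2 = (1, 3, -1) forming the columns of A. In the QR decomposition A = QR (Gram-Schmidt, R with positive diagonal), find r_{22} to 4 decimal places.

w_1 = (-2, 1, -3); ‖w_1‖ = 3.7417, so e_1 = (-0.5345, 0.2673, -0.8018).
e_1·w_2 = (-0.5345)·1 + 0.2673·3 + (-0.8018)·(-1) = 1.0690.
u_2 = w_2 − 1.0690·e_1 = (1.5714, 2.7143, -0.1429).
r_{22} = ‖u_2‖ = 3.1396.

r_{22} = 3.1396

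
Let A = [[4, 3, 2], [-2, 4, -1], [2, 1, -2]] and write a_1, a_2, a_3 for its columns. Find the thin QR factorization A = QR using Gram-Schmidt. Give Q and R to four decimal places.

a_1 = (4, -2, 2); ‖a_1‖ = 4.8990, so e_1 = (0.8165, -0.4082, 0.4082).
e_1·a_2 = 0.8165·3 + (-0.4082)·4 + 0.4082·1 = 1.2247.
u_2 = a_2 − 1.2247·e_1 = (2.0000, 4.5000, 0.5000).
‖u_2‖ = 4.9497, so e_2 = (0.4041, 0.9091, 0.1010).
e_1·a_3 = 0.8165·2 + (-0.4082)·(-1) + 0.4082·(-2) = 1.2247; e_2·a_3 = 0.4041·2 + 0.9091·(-1) + 0.1010·(-2) = -0.3030.
u_3 = a_3 − 1.2247·e_1 + 0.3030·e_2 = (1.1224, -0.2245, -2.4694).
‖u_3‖ = 2.7218, so e_3 = (0.4124, -0.0825, -0.9073).

Q = [[0.8165, 0.4041, 0.4124], [-0.4082, 0.9091, -0.0825], [0.4082, 0.1010, -0.9073]], R = [[4.8990, 1.2247, 1.2247], [0.0000, 4.9497, -0.3030], [0.0000, 0.0000, 2.7218]]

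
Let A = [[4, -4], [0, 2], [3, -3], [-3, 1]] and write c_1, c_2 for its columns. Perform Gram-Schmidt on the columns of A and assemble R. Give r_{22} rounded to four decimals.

r_{22} = 2.6346

q_1 = c_1/‖c_1‖ = (4, 0, 3, -3)/5.8310 = (0.6860, 0.0000, 0.5145, -0.5145).
r_{12} = q_1·c_2 = -4.8020.
u_2 = c_2 + 4.8020·q_1 = (-0.7059, 2.0000, -0.5294, -1.4706).
r_{22} = ‖u_2‖ = 2.6346.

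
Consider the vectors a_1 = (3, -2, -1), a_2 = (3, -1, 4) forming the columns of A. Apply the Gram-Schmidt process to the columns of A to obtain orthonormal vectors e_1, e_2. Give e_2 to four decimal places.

a_1 = (3, -2, -1); ‖a_1‖ = 3.7417, so e_1 = (0.8018, -0.5345, -0.2673).
e_1·a_2 = 0.8018·3 + (-0.5345)·(-1) + (-0.2673)·4 = 1.8708.
u_2 = a_2 − 1.8708·e_1 = (1.5000, 0.0000, 4.5000).
‖u_2‖ = 4.7434, so e_2 = (0.3162, 0.0000, 0.9487).

e_2 = (0.3162, 0.0000, 0.9487)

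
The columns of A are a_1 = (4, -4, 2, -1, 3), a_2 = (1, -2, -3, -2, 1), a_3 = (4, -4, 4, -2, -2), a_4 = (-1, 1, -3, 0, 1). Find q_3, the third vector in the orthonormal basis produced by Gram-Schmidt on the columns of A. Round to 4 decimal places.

q_3 = (0.1769, -0.2574, 0.2055, -0.3844, -0.8441)

q_1 = a_1/‖a_1‖ = (4, -4, 2, -1, 3)/6.7823 = (0.5898, -0.5898, 0.2949, -0.1474, 0.4423).
r_{12} = q_1·a_2 = 1.6219.
u_2 = a_2 − 1.6219·q_1 = (0.0435, -1.0435, -3.4783, -1.7609, 0.2826).
‖u_2‖ = 4.0459, so q_2 = (0.0107, -0.2579, -0.8597, -0.4352, 0.0699).
r_{13} = q_1·a_3 = 5.3079; r_{23} = q_2·a_3 = -1.6334.
u_3 = a_3 − 5.3079·q_1 + 1.6334·q_2 = (0.8871, -1.2908, 1.0305, -1.9283, -4.2337).
‖u_3‖ = 5.0158, so q_3 = (0.1769, -0.2574, 0.2055, -0.3844, -0.8441).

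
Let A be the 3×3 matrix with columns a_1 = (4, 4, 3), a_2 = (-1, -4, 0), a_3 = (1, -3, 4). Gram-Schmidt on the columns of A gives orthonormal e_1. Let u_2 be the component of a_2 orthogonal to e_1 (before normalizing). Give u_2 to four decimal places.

u_2 = (0.9512, -2.0488, 1.4634)

a_1 = (4, 4, 3); ‖a_1‖ = 6.4031, so e_1 = (0.6247, 0.6247, 0.4685).
e_1·a_2 = 0.6247·(-1) + 0.6247·(-4) + 0.4685·0 = -3.1235.
u_2 = a_2 + 3.1235·e_1 = (0.9512, -2.0488, 1.4634).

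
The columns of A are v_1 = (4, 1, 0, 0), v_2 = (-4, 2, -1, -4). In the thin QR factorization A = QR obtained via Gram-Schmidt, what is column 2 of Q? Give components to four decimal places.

v_1 = (4, 1, 0, 0); ‖v_1‖ = 4.1231, so e_1 = (0.9701, 0.2425, 0.0000, 0.0000).
e_1·v_2 = 0.9701·(-4) + 0.2425·2 + 0.0000·(-1) + 0.0000·(-4) = -3.3955.
u_2 = v_2 + 3.3955·e_1 = (-0.7059, 2.8235, -1.0000, -4.0000).
‖u_2‖ = 5.0468, so e_2 = (-0.1399, 0.5595, -0.1981, -0.7926).

e_2 = (-0.1399, 0.5595, -0.1981, -0.7926)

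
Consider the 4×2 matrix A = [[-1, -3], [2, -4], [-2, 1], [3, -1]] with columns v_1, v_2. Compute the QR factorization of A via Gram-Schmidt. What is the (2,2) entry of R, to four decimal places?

r_{22} = 4.6308

v_1 = (-1, 2, -2, 3); ‖v_1‖ = 4.2426, so e_1 = (-0.2357, 0.4714, -0.4714, 0.7071).
e_1·v_2 = (-0.2357)·(-3) + 0.4714·(-4) + (-0.4714)·1 + 0.7071·(-1) = -2.3570.
u_2 = v_2 + 2.3570·e_1 = (-3.5556, -2.8889, -0.1111, 0.6667).
r_{22} = ‖u_2‖ = 4.6308.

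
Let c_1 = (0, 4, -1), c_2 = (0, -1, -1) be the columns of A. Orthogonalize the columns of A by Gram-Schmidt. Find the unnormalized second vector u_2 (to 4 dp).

u_2 = (0.0000, -0.2941, -1.1765)

c_1 = (0, 4, -1); ‖c_1‖ = 4.1231, so q_1 = (0.0000, 0.9701, -0.2425).
q_1·c_2 = 0.0000·0 + 0.9701·(-1) + (-0.2425)·(-1) = -0.7276.
u_2 = c_2 + 0.7276·q_1 = (0.0000, -0.2941, -1.1765).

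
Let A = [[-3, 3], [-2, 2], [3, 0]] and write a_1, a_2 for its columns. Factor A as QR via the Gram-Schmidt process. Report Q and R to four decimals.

Q = [[-0.6396, 0.5322], [-0.4264, 0.3548], [0.6396, 0.7687]], R = [[4.6904, -2.7716], [0.0000, 2.3061]]

q_1 = a_1/‖a_1‖ = (-3, -2, 3)/4.6904 = (-0.6396, -0.4264, 0.6396).
r_{12} = q_1·a_2 = -2.7716.
u_2 = a_2 + 2.7716·q_1 = (1.2273, 0.8182, 1.7727).
‖u_2‖ = 2.3061, so q_2 = (0.5322, 0.3548, 0.7687).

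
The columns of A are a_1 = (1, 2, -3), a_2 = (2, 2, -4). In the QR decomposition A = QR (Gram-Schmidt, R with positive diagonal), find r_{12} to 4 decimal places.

r_{12} = 4.8107

a_1 = (1, 2, -3); ‖a_1‖ = 3.7417, so e_1 = (0.2673, 0.5345, -0.8018).
r_{12} = e_1·a_2 = 4.8107.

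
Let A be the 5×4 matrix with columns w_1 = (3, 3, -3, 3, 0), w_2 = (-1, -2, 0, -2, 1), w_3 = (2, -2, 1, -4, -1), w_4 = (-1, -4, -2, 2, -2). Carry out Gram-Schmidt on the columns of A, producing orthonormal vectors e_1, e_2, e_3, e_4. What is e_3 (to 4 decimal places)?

w_1 = (3, 3, -3, 3, 0); ‖w_1‖ = 6.0000, so e_1 = (0.5000, 0.5000, -0.5000, 0.5000, 0.0000).
e_1·w_2 = 0.5000·(-1) + 0.5000·(-2) + (-0.5000)·0 + 0.5000·(-2) + 0.0000·1 = -2.5000.
u_2 = w_2 + 2.5000·e_1 = (0.2500, -0.7500, -1.2500, -0.7500, 1.0000).
‖u_2‖ = 1.9365, so e_2 = (0.1291, -0.3873, -0.6455, -0.3873, 0.5164).
e_1·w_3 = 0.5000·2 + 0.5000·(-2) + (-0.5000)·1 + 0.5000·(-4) + 0.0000·(-1) = -2.5000; e_2·w_3 = 0.1291·2 + (-0.3873)·(-2) + (-0.6455)·1 + (-0.3873)·(-4) + 0.5164·(-1) = 1.4201.
u_3 = w_3 + 2.5000·e_1 − 1.4201·e_2 = (3.0667, -0.2000, 0.6667, -2.2000, -1.7333).
‖u_3‖ = 4.2111, so e_3 = (0.7282, -0.0475, 0.1583, -0.5224, -0.4116).

e_3 = (0.7282, -0.0475, 0.1583, -0.5224, -0.4116)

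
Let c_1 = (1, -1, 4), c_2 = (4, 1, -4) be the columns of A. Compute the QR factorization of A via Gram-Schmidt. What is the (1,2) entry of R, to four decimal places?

c_1 = (1, -1, 4); ‖c_1‖ = 4.2426, so q_1 = (0.2357, -0.2357, 0.9428).
r_{12} = q_1·c_2 = -3.0641.

r_{12} = -3.0641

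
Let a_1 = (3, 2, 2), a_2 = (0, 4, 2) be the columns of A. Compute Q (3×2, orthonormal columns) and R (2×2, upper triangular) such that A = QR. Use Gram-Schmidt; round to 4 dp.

Q = [[0.7276, -0.6237], [0.4851, 0.7623], [0.4851, 0.1732]], R = [[4.1231, 2.9104], [0.0000, 3.3955]]

a_1 = (3, 2, 2); ‖a_1‖ = 4.1231, so q_1 = (0.7276, 0.4851, 0.4851).
q_1·a_2 = 0.7276·0 + 0.4851·4 + 0.4851·2 = 2.9104.
u_2 = a_2 − 2.9104·q_1 = (-2.1176, 2.5882, 0.5882).
‖u_2‖ = 3.3955, so q_2 = (-0.6237, 0.7623, 0.1732).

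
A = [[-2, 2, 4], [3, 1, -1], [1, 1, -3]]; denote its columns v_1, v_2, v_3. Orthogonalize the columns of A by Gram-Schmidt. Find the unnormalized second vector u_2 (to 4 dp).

u_2 = (2.0000, 1.0000, 1.0000)

v_1 = (-2, 3, 1); ‖v_1‖ = 3.7417, so q_1 = (-0.5345, 0.8018, 0.2673).
q_1·v_2 = (-0.5345)·2 + 0.8018·1 + 0.2673·1 = 0.0000.
u_2 = v_2 + 0.0000·q_1 = (2.0000, 1.0000, 1.0000).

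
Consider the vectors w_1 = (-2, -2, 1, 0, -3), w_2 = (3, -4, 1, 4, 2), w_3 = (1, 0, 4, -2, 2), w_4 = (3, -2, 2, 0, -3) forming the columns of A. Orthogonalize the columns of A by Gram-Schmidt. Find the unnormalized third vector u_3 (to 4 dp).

w_1 = (-2, -2, 1, 0, -3); ‖w_1‖ = 4.2426, so e_1 = (-0.4714, -0.4714, 0.2357, 0.0000, -0.7071).
e_1·w_2 = (-0.4714)·3 + (-0.4714)·(-4) + 0.2357·1 + 0.0000·4 + (-0.7071)·2 = -0.7071.
u_2 = w_2 + 0.7071·e_1 = (2.6667, -4.3333, 1.1667, 4.0000, 1.5000).
‖u_2‖ = 6.7454, so e_2 = (0.3953, -0.6424, 0.1730, 0.5930, 0.2224).
e_1·w_3 = (-0.4714)·1 + (-0.4714)·0 + 0.2357·4 + 0.0000·(-2) + (-0.7071)·2 = -0.9428; e_2·w_3 = 0.3953·1 + (-0.6424)·0 + 0.1730·4 + 0.5930·(-2) + 0.2224·2 = 0.3459.
u_3 = w_3 + 0.9428·e_1 − 0.3459·e_2 = (0.4188, -0.2222, 4.1624, -2.2051, 1.2564).

u_3 = (0.4188, -0.2222, 4.1624, -2.2051, 1.2564)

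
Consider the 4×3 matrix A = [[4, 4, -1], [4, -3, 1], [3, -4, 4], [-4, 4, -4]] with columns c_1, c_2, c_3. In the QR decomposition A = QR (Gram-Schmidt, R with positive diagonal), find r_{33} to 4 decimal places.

r_{33} = 2.1111

e_1 = c_1/‖c_1‖ = (4, 4, 3, -4)/7.5498 = (0.5298, 0.5298, 0.3974, -0.5298).
r_{12} = e_1·c_2 = -3.1789.
u_2 = c_2 + 3.1789·e_1 = (5.6842, -1.3158, -2.7368, 2.3158).
‖u_2‖ = 6.8480, so e_2 = (0.8301, -0.1921, -0.3997, 0.3382).
r_{13} = e_1·c_3 = 3.7087; r_{23} = e_2·c_3 = -3.9735.
u_3 = c_3 − 3.7087·e_1 + 3.9735·e_2 = (0.3333, -1.7284, 0.9383, -0.6914).
r_{33} = ‖u_3‖ = 2.1111.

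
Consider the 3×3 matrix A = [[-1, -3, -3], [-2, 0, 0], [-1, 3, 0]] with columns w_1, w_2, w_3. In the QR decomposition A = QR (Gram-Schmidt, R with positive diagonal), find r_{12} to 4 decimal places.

r_{12} = 0.0000

w_1 = (-1, -2, -1); ‖w_1‖ = 2.4495, so e_1 = (-0.4082, -0.8165, -0.4082).
r_{12} = e_1·w_2 = 0.0000.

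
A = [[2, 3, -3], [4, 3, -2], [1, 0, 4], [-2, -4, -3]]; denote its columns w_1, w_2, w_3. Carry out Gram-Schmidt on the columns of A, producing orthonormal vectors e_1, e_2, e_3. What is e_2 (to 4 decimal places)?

e_2 = (0.3487, -0.4397, -0.3942, -0.7278)

w_1 = (2, 4, 1, -2); ‖w_1‖ = 5.0000, so e_1 = (0.4000, 0.8000, 0.2000, -0.4000).
e_1·w_2 = 0.4000·3 + 0.8000·3 + 0.2000·0 + (-0.4000)·(-4) = 5.2000.
u_2 = w_2 − 5.2000·e_1 = (0.9200, -1.1600, -1.0400, -1.9200).
‖u_2‖ = 2.6382, so e_2 = (0.3487, -0.4397, -0.3942, -0.7278).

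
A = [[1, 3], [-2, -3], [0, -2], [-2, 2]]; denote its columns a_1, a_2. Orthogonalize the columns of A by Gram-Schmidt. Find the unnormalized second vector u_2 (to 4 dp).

q_1 = a_1/‖a_1‖ = (1, -2, 0, -2)/3.0000 = (0.3333, -0.6667, 0.0000, -0.6667).
r_{12} = q_1·a_2 = 1.6667.
u_2 = a_2 − 1.6667·q_1 = (2.4444, -1.8889, -2.0000, 3.1111).

u_2 = (2.4444, -1.8889, -2.0000, 3.1111)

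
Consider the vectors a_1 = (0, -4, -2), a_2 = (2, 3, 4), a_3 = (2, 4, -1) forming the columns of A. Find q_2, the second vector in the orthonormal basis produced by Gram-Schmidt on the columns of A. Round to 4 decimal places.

q_2 = (0.6667, -0.3333, 0.6667)

q_1 = a_1/‖a_1‖ = (0, -4, -2)/4.4721 = (0.0000, -0.8944, -0.4472).
r_{12} = q_1·a_2 = -4.4721.
u_2 = a_2 + 4.4721·q_1 = (2.0000, -1.0000, 2.0000).
‖u_2‖ = 3.0000, so q_2 = (0.6667, -0.3333, 0.6667).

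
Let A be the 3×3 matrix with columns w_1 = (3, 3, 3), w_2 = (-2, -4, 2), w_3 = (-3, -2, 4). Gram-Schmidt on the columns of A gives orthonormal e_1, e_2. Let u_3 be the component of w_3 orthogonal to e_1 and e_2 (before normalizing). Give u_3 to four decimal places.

w_1 = (3, 3, 3); ‖w_1‖ = 5.1962, so e_1 = (0.5774, 0.5774, 0.5774).
e_1·w_2 = 0.5774·(-2) + 0.5774·(-4) + 0.5774·2 = -2.3094.
u_2 = w_2 + 2.3094·e_1 = (-0.6667, -2.6667, 3.3333).
‖u_2‖ = 4.3205, so e_2 = (-0.1543, -0.6172, 0.7715).
e_1·w_3 = 0.5774·(-3) + 0.5774·(-2) + 0.5774·4 = -0.5774; e_2·w_3 = (-0.1543)·(-3) + (-0.6172)·(-2) + 0.7715·4 = 4.7834.
u_3 = w_3 + 0.5774·e_1 − 4.7834·e_2 = (-1.9286, 1.2857, 0.6429).

u_3 = (-1.9286, 1.2857, 0.6429)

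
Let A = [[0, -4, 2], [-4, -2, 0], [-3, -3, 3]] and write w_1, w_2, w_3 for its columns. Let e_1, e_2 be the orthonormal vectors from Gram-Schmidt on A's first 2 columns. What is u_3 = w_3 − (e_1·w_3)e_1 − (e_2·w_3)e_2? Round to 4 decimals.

u_3 = (-0.4954, -0.9908, 1.3211)

w_1 = (0, -4, -3); ‖w_1‖ = 5.0000, so e_1 = (0.0000, -0.8000, -0.6000).
e_1·w_2 = 0.0000·(-4) + (-0.8000)·(-2) + (-0.6000)·(-3) = 3.4000.
u_2 = w_2 − 3.4000·e_1 = (-4.0000, 0.7200, -0.9600).
‖u_2‖ = 4.1761, so e_2 = (-0.9578, 0.1724, -0.2299).
e_1·w_3 = 0.0000·2 + (-0.8000)·0 + (-0.6000)·3 = -1.8000; e_2·w_3 = (-0.9578)·2 + 0.1724·0 + (-0.2299)·3 = -2.6053.
u_3 = w_3 + 1.8000·e_1 + 2.6053·e_2 = (-0.4954, -0.9908, 1.3211).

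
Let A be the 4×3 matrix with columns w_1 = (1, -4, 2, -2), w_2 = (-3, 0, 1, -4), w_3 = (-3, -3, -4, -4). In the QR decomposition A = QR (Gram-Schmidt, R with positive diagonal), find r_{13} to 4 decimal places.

q_1 = w_1/‖w_1‖ = (1, -4, 2, -2)/5.0000 = (0.2000, -0.8000, 0.4000, -0.4000).
r_{13} = q_1·w_3 = 1.8000.

r_{13} = 1.8000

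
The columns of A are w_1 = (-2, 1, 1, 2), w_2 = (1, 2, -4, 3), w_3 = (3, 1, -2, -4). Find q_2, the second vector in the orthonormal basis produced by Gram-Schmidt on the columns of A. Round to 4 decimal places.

q_2 = (0.2573, 0.3308, -0.7720, 0.4779)

w_1 = (-2, 1, 1, 2); ‖w_1‖ = 3.1623, so q_1 = (-0.6325, 0.3162, 0.3162, 0.6325).
q_1·w_2 = (-0.6325)·1 + 0.3162·2 + 0.3162·(-4) + 0.6325·3 = 0.6325.
u_2 = w_2 − 0.6325·q_1 = (1.4000, 1.8000, -4.2000, 2.6000).
‖u_2‖ = 5.4406, so q_2 = (0.2573, 0.3308, -0.7720, 0.4779).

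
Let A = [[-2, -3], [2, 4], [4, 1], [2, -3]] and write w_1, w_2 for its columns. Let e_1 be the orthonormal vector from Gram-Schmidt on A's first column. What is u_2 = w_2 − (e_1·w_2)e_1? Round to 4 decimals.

u_2 = (-2.1429, 3.1429, -0.7143, -3.8571)

w_1 = (-2, 2, 4, 2); ‖w_1‖ = 5.2915, so e_1 = (-0.3780, 0.3780, 0.7559, 0.3780).
e_1·w_2 = (-0.3780)·(-3) + 0.3780·4 + 0.7559·1 + 0.3780·(-3) = 2.2678.
u_2 = w_2 − 2.2678·e_1 = (-2.1429, 3.1429, -0.7143, -3.8571).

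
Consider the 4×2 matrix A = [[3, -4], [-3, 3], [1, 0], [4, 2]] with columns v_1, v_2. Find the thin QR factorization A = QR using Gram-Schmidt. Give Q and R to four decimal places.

q_1 = v_1/‖v_1‖ = (3, -3, 1, 4)/5.9161 = (0.5071, -0.5071, 0.1690, 0.6761).
r_{12} = q_1·v_2 = -2.1974.
u_2 = v_2 + 2.1974·q_1 = (-2.8857, 1.8857, 0.3714, 3.4857).
‖u_2‖ = 4.9164, so q_2 = (-0.5870, 0.3836, 0.0755, 0.7090).

Q = [[0.5071, -0.5870], [-0.5071, 0.3836], [0.1690, 0.0755], [0.6761, 0.7090]], R = [[5.9161, -2.1974], [0.0000, 4.9164]]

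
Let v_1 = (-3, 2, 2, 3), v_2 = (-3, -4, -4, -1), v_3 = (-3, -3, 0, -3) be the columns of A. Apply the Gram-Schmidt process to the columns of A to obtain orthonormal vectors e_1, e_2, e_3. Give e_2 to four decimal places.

v_1 = (-3, 2, 2, 3); ‖v_1‖ = 5.0990, so e_1 = (-0.5883, 0.3922, 0.3922, 0.5883).
e_1·v_2 = (-0.5883)·(-3) + 0.3922·(-4) + 0.3922·(-4) + 0.5883·(-1) = -1.9612.
u_2 = v_2 + 1.9612·e_1 = (-4.1538, -3.2308, -3.2308, 0.1538).
‖u_2‖ = 6.1769, so e_2 = (-0.6725, -0.5230, -0.5230, 0.0249).

e_2 = (-0.6725, -0.5230, -0.5230, 0.0249)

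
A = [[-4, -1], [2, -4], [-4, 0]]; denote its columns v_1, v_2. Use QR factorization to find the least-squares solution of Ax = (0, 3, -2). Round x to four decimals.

x = (0.3188, -0.6309)

v_1 = (-4, 2, -4); ‖v_1‖ = 6.0000, so e_1 = (-0.6667, 0.3333, -0.6667).
e_1·v_2 = (-0.6667)·(-1) + 0.3333·(-4) + (-0.6667)·0 = -0.6667.
u_2 = v_2 + 0.6667·e_1 = (-1.4444, -3.7778, -0.4444).
‖u_2‖ = 4.0689, so e_2 = (-0.3550, -0.9285, -0.1092).
Qᵀb = (2.3333, -2.5669).
Back-substitute: x_2 = -2.5669/4.0689 = -0.6309.
x_1 = (2.3333 + 0.6667·(-0.6309))/6.0000 = 0.3188.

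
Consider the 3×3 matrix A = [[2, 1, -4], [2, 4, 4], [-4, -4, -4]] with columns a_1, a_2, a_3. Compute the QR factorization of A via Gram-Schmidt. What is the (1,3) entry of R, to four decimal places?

e_1 = a_1/‖a_1‖ = (2, 2, -4)/4.8990 = (0.4082, 0.4082, -0.8165).
r_{13} = e_1·a_3 = 3.2660.

r_{13} = 3.2660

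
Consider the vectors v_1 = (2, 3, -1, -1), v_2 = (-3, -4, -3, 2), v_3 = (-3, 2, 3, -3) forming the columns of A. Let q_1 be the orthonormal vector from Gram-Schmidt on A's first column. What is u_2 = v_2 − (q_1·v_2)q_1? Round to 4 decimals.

v_1 = (2, 3, -1, -1); ‖v_1‖ = 3.8730, so q_1 = (0.5164, 0.7746, -0.2582, -0.2582).
q_1·v_2 = 0.5164·(-3) + 0.7746·(-4) + (-0.2582)·(-3) + (-0.2582)·2 = -4.3894.
u_2 = v_2 + 4.3894·q_1 = (-0.7333, -0.6000, -4.1333, 0.8667).

u_2 = (-0.7333, -0.6000, -4.1333, 0.8667)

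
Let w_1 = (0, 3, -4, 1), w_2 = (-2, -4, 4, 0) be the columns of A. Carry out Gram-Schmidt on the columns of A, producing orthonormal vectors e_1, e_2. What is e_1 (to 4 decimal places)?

e_1 = w_1/‖w_1‖ = (0, 3, -4, 1)/5.0990 = (0.0000, 0.5883, -0.7845, 0.1961).

e_1 = (0.0000, 0.5883, -0.7845, 0.1961)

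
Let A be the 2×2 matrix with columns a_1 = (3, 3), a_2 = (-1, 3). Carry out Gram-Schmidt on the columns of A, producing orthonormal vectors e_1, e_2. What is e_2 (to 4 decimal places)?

a_1 = (3, 3); ‖a_1‖ = 4.2426, so e_1 = (0.7071, 0.7071).
e_1·a_2 = 0.7071·(-1) + 0.7071·3 = 1.4142.
u_2 = a_2 − 1.4142·e_1 = (-2.0000, 2.0000).
‖u_2‖ = 2.8284, so e_2 = (-0.7071, 0.7071).

e_2 = (-0.7071, 0.7071)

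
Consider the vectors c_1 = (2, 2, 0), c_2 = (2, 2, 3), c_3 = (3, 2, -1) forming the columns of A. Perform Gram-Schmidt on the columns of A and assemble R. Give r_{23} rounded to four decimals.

r_{23} = -1.0000

e_1 = c_1/‖c_1‖ = (2, 2, 0)/2.8284 = (0.7071, 0.7071, 0.0000).
r_{12} = e_1·c_2 = 2.8284.
u_2 = c_2 − 2.8284·e_1 = (0.0000, 0.0000, 3.0000).
‖u_2‖ = 3.0000, so e_2 = (0.0000, 0.0000, 1.0000).
r_{23} = e_2·c_3 = -1.0000.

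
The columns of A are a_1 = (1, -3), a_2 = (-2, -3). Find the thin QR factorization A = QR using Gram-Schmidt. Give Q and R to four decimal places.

Q = [[0.3162, -0.9487], [-0.9487, -0.3162]], R = [[3.1623, 2.2136], [0.0000, 2.8460]]

a_1 = (1, -3); ‖a_1‖ = 3.1623, so e_1 = (0.3162, -0.9487).
e_1·a_2 = 0.3162·(-2) + (-0.9487)·(-3) = 2.2136.
u_2 = a_2 − 2.2136·e_1 = (-2.7000, -0.9000).
‖u_2‖ = 2.8460, so e_2 = (-0.9487, -0.3162).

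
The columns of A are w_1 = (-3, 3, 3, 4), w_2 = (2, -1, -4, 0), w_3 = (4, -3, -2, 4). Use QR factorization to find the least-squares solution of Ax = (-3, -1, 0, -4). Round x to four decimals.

w_1 = (-3, 3, 3, 4); ‖w_1‖ = 6.5574, so e_1 = (-0.4575, 0.4575, 0.4575, 0.6100).
e_1·w_2 = (-0.4575)·2 + 0.4575·(-1) + 0.4575·(-4) + 0.6100·0 = -3.2025.
u_2 = w_2 + 3.2025·e_1 = (0.5349, 0.4651, -2.5349, 1.9535).
‖u_2‖ = 3.2778, so e_2 = (0.1632, 0.1419, -0.7733, 0.5960).
e_1·w_3 = (-0.4575)·4 + 0.4575·(-3) + 0.4575·(-2) + 0.6100·4 = -1.6775; e_2·w_3 = 0.1632·4 + 0.1419·(-3) + (-0.7733)·(-2) + 0.5960·4 = 4.1576.
u_3 = w_3 + 1.6775·e_1 − 4.1576·e_2 = (2.5541, -2.8225, 1.9827, 2.5455).
‖u_3‖ = 4.9900, so e_3 = (0.5118, -0.5656, 0.3973, 0.5101).
Qᵀb = (-1.5250, -3.0153, -3.0103).
Back-substitute: x_3 = -3.0103/4.9900 = -0.6033.
x_2 = (-3.0153 − 4.1576·(-0.6033))/3.2778 = -0.1547.
x_1 = (-1.5250 + 3.2025·(-0.1547) + 1.6775·(-0.6033))/6.5574 = -0.4624.

x = (-0.4624, -0.1547, -0.6033)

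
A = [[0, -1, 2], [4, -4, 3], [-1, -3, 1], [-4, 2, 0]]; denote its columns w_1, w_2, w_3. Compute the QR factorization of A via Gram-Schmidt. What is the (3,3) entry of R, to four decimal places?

r_{33} = 2.0790

w_1 = (0, 4, -1, -4); ‖w_1‖ = 5.7446, so q_1 = (0.0000, 0.6963, -0.1741, -0.6963).
q_1·w_2 = 0.0000·(-1) + 0.6963·(-4) + (-0.1741)·(-3) + (-0.6963)·2 = -3.6556.
u_2 = w_2 + 3.6556·q_1 = (-1.0000, -1.4545, -3.6364, -0.5455).
‖u_2‖ = 4.0788, so q_2 = (-0.2452, -0.3566, -0.8915, -0.1337).
q_1·w_3 = 0.0000·2 + 0.6963·3 + (-0.1741)·1 + (-0.6963)·0 = 1.9149; q_2·w_3 = (-0.2452)·2 + (-0.3566)·3 + (-0.8915)·1 + (-0.1337)·0 = -2.4517.
u_3 = w_3 − 1.9149·q_1 + 2.4517·q_2 = (1.3989, 0.7923, -0.8525, 1.0055).
r_{33} = ‖u_3‖ = 2.0790.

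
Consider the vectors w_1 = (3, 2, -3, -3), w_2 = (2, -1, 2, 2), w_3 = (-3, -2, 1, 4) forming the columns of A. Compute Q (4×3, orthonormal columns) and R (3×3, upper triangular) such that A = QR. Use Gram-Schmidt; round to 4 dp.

Q = [[0.5388, 0.8389, 0.0097], [0.3592, -0.1463, -0.1159], [-0.5388, 0.3707, -0.7353], [-0.5388, 0.3707, 0.6677]], R = [[5.5678, -1.4368, -5.0289], [0.0000, 3.3069, -0.3707], [0.0000, 0.0000, 2.1383]]

q_1 = w_1/‖w_1‖ = (3, 2, -3, -3)/5.5678 = (0.5388, 0.3592, -0.5388, -0.5388).
r_{12} = q_1·w_2 = -1.4368.
u_2 = w_2 + 1.4368·q_1 = (2.7742, -0.4839, 1.2258, 1.2258).
‖u_2‖ = 3.3069, so q_2 = (0.8389, -0.1463, 0.3707, 0.3707).
r_{13} = q_1·w_3 = -5.0289; r_{23} = q_2·w_3 = -0.3707.
u_3 = w_3 + 5.0289·q_1 + 0.3707·q_2 = (0.0206, -0.2478, -1.5723, 1.4277).
‖u_3‖ = 2.1383, so q_3 = (0.0097, -0.1159, -0.7353, 0.6677).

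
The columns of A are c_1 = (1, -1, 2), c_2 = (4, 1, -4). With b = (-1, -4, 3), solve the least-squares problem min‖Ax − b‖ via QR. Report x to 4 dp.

c_1 = (1, -1, 2); ‖c_1‖ = 2.4495, so q_1 = (0.4082, -0.4082, 0.8165).
q_1·c_2 = 0.4082·4 + (-0.4082)·1 + 0.8165·(-4) = -2.0412.
u_2 = c_2 + 2.0412·q_1 = (4.8333, 0.1667, -2.3333).
‖u_2‖ = 5.3697, so q_2 = (0.9001, 0.0310, -0.4345).
Qᵀb = (3.6742, -2.3279).
Back-substitute: x_2 = -2.3279/5.3697 = -0.4335.
x_1 = (3.6742 + 2.0412·(-0.4335))/2.4495 = 1.1387.

x = (1.1387, -0.4335)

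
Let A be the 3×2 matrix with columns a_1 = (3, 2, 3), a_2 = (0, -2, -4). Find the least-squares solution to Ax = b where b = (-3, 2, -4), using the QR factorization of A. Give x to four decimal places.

x = (-0.8043, -0.0435)

e_1 = a_1/‖a_1‖ = (3, 2, 3)/4.6904 = (0.6396, 0.4264, 0.6396).
r_{12} = e_1·a_2 = -3.4112.
u_2 = a_2 + 3.4112·e_1 = (2.1818, -0.5455, -1.8182).
‖u_2‖ = 2.8920, so e_2 = (0.7544, -0.1886, -0.6287).
Qᵀb = (-3.6244, -0.1257).
Back-substitute: x_2 = -0.1257/2.8920 = -0.0435.
x_1 = (-3.6244 + 3.4112·(-0.0435))/4.6904 = -0.8043.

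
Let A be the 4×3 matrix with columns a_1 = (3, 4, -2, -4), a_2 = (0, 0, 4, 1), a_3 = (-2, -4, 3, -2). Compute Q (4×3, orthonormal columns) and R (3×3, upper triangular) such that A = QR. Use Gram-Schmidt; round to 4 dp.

a_1 = (3, 4, -2, -4); ‖a_1‖ = 6.7082, so q_1 = (0.4472, 0.5963, -0.2981, -0.5963).
q_1·a_2 = 0.4472·0 + 0.5963·0 + (-0.2981)·4 + (-0.5963)·1 = -1.7889.
u_2 = a_2 + 1.7889·q_1 = (0.8000, 1.0667, 3.4667, -0.0667).
‖u_2‖ = 3.7148, so q_2 = (0.2154, 0.2871, 0.9332, -0.0179).
q_1·a_3 = 0.4472·(-2) + 0.5963·(-4) + (-0.2981)·3 + (-0.5963)·(-2) = -2.9814; q_2·a_3 = 0.2154·(-2) + 0.2871·(-4) + 0.9332·3 + (-0.0179)·(-2) = 1.2562.
u_3 = a_3 + 2.9814·q_1 − 1.2562·q_2 = (-0.9372, -2.5829, 0.9388, -3.7552).
‖u_3‖ = 4.7469, so q_3 = (-0.1974, -0.5441, 0.1978, -0.7911).

Q = [[0.4472, 0.2154, -0.1974], [0.5963, 0.2871, -0.5441], [-0.2981, 0.9332, 0.1978], [-0.5963, -0.0179, -0.7911]], R = [[6.7082, -1.7889, -2.9814], [0.0000, 3.7148, 1.2562], [0.0000, 0.0000, 4.7469]]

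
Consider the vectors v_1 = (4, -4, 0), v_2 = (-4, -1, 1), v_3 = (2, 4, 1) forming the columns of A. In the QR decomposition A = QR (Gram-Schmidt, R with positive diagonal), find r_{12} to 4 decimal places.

v_1 = (4, -4, 0); ‖v_1‖ = 5.6569, so e_1 = (0.7071, -0.7071, 0.0000).
r_{12} = e_1·v_2 = -2.1213.

r_{12} = -2.1213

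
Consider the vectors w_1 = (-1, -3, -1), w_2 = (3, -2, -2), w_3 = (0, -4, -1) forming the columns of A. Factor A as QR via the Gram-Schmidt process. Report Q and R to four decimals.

Q = [[-0.3015, 0.9002, 0.3143], [-0.9045, -0.1658, -0.3928], [-0.3015, -0.4027, 0.8642]], R = [[3.3166, 1.5076, 3.9196], [0.0000, 3.8376, 1.0660], [0.0000, 0.0000, 0.7071]]

w_1 = (-1, -3, -1); ‖w_1‖ = 3.3166, so q_1 = (-0.3015, -0.9045, -0.3015).
q_1·w_2 = (-0.3015)·3 + (-0.9045)·(-2) + (-0.3015)·(-2) = 1.5076.
u_2 = w_2 − 1.5076·q_1 = (3.4545, -0.6364, -1.5455).
‖u_2‖ = 3.8376, so q_2 = (0.9002, -0.1658, -0.4027).
q_1·w_3 = (-0.3015)·0 + (-0.9045)·(-4) + (-0.3015)·(-1) = 3.9196; q_2·w_3 = 0.9002·0 + (-0.1658)·(-4) + (-0.4027)·(-1) = 1.0660.
u_3 = w_3 − 3.9196·q_1 − 1.0660·q_2 = (0.2222, -0.2778, 0.6111).
‖u_3‖ = 0.7071, so q_3 = (0.3143, -0.3928, 0.8642).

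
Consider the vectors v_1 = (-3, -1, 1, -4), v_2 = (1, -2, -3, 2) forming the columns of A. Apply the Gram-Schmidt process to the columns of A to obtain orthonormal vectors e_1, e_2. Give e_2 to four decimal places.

e_2 = (-0.0937, -0.6868, -0.7180, 0.0624)

e_1 = v_1/‖v_1‖ = (-3, -1, 1, -4)/5.1962 = (-0.5774, -0.1925, 0.1925, -0.7698).
r_{12} = e_1·v_2 = -2.3094.
u_2 = v_2 + 2.3094·e_1 = (-0.3333, -2.4444, -2.5556, 0.2222).
‖u_2‖ = 3.5590, so e_2 = (-0.0937, -0.6868, -0.7180, 0.0624).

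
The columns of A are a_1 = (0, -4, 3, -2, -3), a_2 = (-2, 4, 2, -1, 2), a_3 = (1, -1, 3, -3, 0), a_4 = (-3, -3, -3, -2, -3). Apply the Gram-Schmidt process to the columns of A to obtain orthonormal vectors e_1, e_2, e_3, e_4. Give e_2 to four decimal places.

e_1 = a_1/‖a_1‖ = (0, -4, 3, -2, -3)/6.1644 = (0.0000, -0.6489, 0.4867, -0.3244, -0.4867).
r_{12} = e_1·a_2 = -2.2711.
u_2 = a_2 + 2.2711·e_1 = (-2.0000, 2.5263, 3.1053, -1.7368, 0.8947).
‖u_2‖ = 4.8828, so e_2 = (-0.4096, 0.5174, 0.6360, -0.3557, 0.1832).

e_2 = (-0.4096, 0.5174, 0.6360, -0.3557, 0.1832)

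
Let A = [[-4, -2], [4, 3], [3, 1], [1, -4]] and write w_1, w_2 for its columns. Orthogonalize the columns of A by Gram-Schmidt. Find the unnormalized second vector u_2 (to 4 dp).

w_1 = (-4, 4, 3, 1); ‖w_1‖ = 6.4807, so e_1 = (-0.6172, 0.6172, 0.4629, 0.1543).
e_1·w_2 = (-0.6172)·(-2) + 0.6172·3 + 0.4629·1 + 0.1543·(-4) = 2.9318.
u_2 = w_2 − 2.9318·e_1 = (-0.1905, 1.1905, -0.3571, -4.4524).

u_2 = (-0.1905, 1.1905, -0.3571, -4.4524)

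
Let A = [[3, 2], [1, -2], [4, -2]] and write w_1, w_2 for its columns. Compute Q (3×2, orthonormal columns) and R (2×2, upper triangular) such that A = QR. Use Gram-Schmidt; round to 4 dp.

Q = [[0.5883, 0.7295], [0.1961, -0.5472], [0.7845, -0.4104]], R = [[5.0990, -0.7845], [0.0000, 3.3741]]

w_1 = (3, 1, 4); ‖w_1‖ = 5.0990, so q_1 = (0.5883, 0.1961, 0.7845).
q_1·w_2 = 0.5883·2 + 0.1961·(-2) + 0.7845·(-2) = -0.7845.
u_2 = w_2 + 0.7845·q_1 = (2.4615, -1.8462, -1.3846).
‖u_2‖ = 3.3741, so q_2 = (0.7295, -0.5472, -0.4104).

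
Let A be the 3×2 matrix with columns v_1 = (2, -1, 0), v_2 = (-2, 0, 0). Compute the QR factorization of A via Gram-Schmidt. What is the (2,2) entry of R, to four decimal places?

v_1 = (2, -1, 0); ‖v_1‖ = 2.2361, so q_1 = (0.8944, -0.4472, 0.0000).
q_1·v_2 = 0.8944·(-2) + (-0.4472)·0 + 0.0000·0 = -1.7889.
u_2 = v_2 + 1.7889·q_1 = (-0.4000, -0.8000, 0.0000).
r_{22} = ‖u_2‖ = 0.8944.

r_{22} = 0.8944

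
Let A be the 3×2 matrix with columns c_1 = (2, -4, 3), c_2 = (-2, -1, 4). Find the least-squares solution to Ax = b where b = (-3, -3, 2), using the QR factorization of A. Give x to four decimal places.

x = (0.1032, 0.7505)

c_1 = (2, -4, 3); ‖c_1‖ = 5.3852, so e_1 = (0.3714, -0.7428, 0.5571).
e_1·c_2 = 0.3714·(-2) + (-0.7428)·(-1) + 0.5571·4 = 2.2283.
u_2 = c_2 − 2.2283·e_1 = (-2.8276, 0.6552, 2.7586).
‖u_2‖ = 4.0043, so e_2 = (-0.7061, 0.1636, 0.6889).
Qᵀb = (2.2283, 3.0054).
Back-substitute: x_2 = 3.0054/4.0043 = 0.7505.
x_1 = (2.2283 − 2.2283·0.7505)/5.3852 = 0.1032.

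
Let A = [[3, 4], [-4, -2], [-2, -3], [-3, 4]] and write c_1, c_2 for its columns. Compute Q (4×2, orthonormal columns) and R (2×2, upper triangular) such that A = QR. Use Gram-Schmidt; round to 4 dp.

Q = [[0.4867, 0.4586], [-0.6489, -0.0834], [-0.3244, -0.3585], [-0.4867, 0.8088]], R = [[6.1644, 2.2711], [0.0000, 6.3121]]

c_1 = (3, -4, -2, -3); ‖c_1‖ = 6.1644, so e_1 = (0.4867, -0.6489, -0.3244, -0.4867).
e_1·c_2 = 0.4867·4 + (-0.6489)·(-2) + (-0.3244)·(-3) + (-0.4867)·4 = 2.2711.
u_2 = c_2 − 2.2711·e_1 = (2.8947, -0.5263, -2.2632, 5.1053).
‖u_2‖ = 6.3121, so e_2 = (0.4586, -0.0834, -0.3585, 0.8088).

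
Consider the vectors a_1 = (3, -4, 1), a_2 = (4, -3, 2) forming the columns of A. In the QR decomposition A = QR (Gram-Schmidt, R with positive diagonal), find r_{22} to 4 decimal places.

e_1 = a_1/‖a_1‖ = (3, -4, 1)/5.0990 = (0.5883, -0.7845, 0.1961).
r_{12} = e_1·a_2 = 5.0990.
u_2 = a_2 − 5.0990·e_1 = (1.0000, 1.0000, 1.0000).
r_{22} = ‖u_2‖ = 1.7321.

r_{22} = 1.7321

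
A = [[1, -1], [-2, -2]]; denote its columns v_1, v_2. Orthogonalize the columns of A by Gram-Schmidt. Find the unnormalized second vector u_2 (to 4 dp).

u_2 = (-1.6000, -0.8000)

e_1 = v_1/‖v_1‖ = (1, -2)/2.2361 = (0.4472, -0.8944).
r_{12} = e_1·v_2 = 1.3416.
u_2 = v_2 − 1.3416·e_1 = (-1.6000, -0.8000).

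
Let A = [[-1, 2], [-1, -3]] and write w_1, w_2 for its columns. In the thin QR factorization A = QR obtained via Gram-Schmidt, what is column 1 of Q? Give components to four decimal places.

e_1 = w_1/‖w_1‖ = (-1, -1)/1.4142 = (-0.7071, -0.7071).

e_1 = (-0.7071, -0.7071)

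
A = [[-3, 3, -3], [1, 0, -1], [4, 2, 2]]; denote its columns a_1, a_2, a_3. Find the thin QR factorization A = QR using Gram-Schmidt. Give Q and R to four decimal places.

a_1 = (-3, 1, 4); ‖a_1‖ = 5.0990, so q_1 = (-0.5883, 0.1961, 0.7845).
q_1·a_2 = (-0.5883)·3 + 0.1961·0 + 0.7845·2 = -0.1961.
u_2 = a_2 + 0.1961·q_1 = (2.8846, 0.0385, 2.1538).
‖u_2‖ = 3.6002, so q_2 = (0.8012, 0.0107, 0.5983).
q_1·a_3 = (-0.5883)·(-3) + 0.1961·(-1) + 0.7845·2 = 3.1379; q_2·a_3 = 0.8012·(-3) + 0.0107·(-1) + 0.5983·2 = -1.2179.
u_3 = a_3 − 3.1379·q_1 + 1.2179·q_2 = (-0.1780, -1.6024, 0.2671).
‖u_3‖ = 1.6342, so q_3 = (-0.1089, -0.9805, 0.1634).

Q = [[-0.5883, 0.8012, -0.1089], [0.1961, 0.0107, -0.9805], [0.7845, 0.5983, 0.1634]], R = [[5.0990, -0.1961, 3.1379], [0.0000, 3.6002, -1.2179], [0.0000, 0.0000, 1.6342]]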